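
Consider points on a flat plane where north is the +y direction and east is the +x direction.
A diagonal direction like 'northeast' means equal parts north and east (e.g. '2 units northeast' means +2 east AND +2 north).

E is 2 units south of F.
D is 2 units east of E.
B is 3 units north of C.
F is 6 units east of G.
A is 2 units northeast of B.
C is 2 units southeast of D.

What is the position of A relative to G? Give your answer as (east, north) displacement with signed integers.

Place G at the origin (east=0, north=0).
  F is 6 units east of G: delta (east=+6, north=+0); F at (east=6, north=0).
  E is 2 units south of F: delta (east=+0, north=-2); E at (east=6, north=-2).
  D is 2 units east of E: delta (east=+2, north=+0); D at (east=8, north=-2).
  C is 2 units southeast of D: delta (east=+2, north=-2); C at (east=10, north=-4).
  B is 3 units north of C: delta (east=+0, north=+3); B at (east=10, north=-1).
  A is 2 units northeast of B: delta (east=+2, north=+2); A at (east=12, north=1).
Therefore A relative to G: (east=12, north=1).

Answer: A is at (east=12, north=1) relative to G.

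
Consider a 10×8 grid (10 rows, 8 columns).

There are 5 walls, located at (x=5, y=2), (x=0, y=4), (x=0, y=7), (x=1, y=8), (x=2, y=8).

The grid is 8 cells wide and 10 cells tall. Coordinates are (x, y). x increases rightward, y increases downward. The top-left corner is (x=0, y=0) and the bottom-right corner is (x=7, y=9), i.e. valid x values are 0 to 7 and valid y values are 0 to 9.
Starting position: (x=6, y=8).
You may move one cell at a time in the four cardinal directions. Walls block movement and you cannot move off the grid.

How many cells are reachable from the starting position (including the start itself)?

BFS flood-fill from (x=6, y=8):
  Distance 0: (x=6, y=8)
  Distance 1: (x=6, y=7), (x=5, y=8), (x=7, y=8), (x=6, y=9)
  Distance 2: (x=6, y=6), (x=5, y=7), (x=7, y=7), (x=4, y=8), (x=5, y=9), (x=7, y=9)
  Distance 3: (x=6, y=5), (x=5, y=6), (x=7, y=6), (x=4, y=7), (x=3, y=8), (x=4, y=9)
  Distance 4: (x=6, y=4), (x=5, y=5), (x=7, y=5), (x=4, y=6), (x=3, y=7), (x=3, y=9)
  Distance 5: (x=6, y=3), (x=5, y=4), (x=7, y=4), (x=4, y=5), (x=3, y=6), (x=2, y=7), (x=2, y=9)
  Distance 6: (x=6, y=2), (x=5, y=3), (x=7, y=3), (x=4, y=4), (x=3, y=5), (x=2, y=6), (x=1, y=7), (x=1, y=9)
  Distance 7: (x=6, y=1), (x=7, y=2), (x=4, y=3), (x=3, y=4), (x=2, y=5), (x=1, y=6), (x=0, y=9)
  Distance 8: (x=6, y=0), (x=5, y=1), (x=7, y=1), (x=4, y=2), (x=3, y=3), (x=2, y=4), (x=1, y=5), (x=0, y=6), (x=0, y=8)
  Distance 9: (x=5, y=0), (x=7, y=0), (x=4, y=1), (x=3, y=2), (x=2, y=3), (x=1, y=4), (x=0, y=5)
  Distance 10: (x=4, y=0), (x=3, y=1), (x=2, y=2), (x=1, y=3)
  Distance 11: (x=3, y=0), (x=2, y=1), (x=1, y=2), (x=0, y=3)
  Distance 12: (x=2, y=0), (x=1, y=1), (x=0, y=2)
  Distance 13: (x=1, y=0), (x=0, y=1)
  Distance 14: (x=0, y=0)
Total reachable: 75 (grid has 75 open cells total)

Answer: Reachable cells: 75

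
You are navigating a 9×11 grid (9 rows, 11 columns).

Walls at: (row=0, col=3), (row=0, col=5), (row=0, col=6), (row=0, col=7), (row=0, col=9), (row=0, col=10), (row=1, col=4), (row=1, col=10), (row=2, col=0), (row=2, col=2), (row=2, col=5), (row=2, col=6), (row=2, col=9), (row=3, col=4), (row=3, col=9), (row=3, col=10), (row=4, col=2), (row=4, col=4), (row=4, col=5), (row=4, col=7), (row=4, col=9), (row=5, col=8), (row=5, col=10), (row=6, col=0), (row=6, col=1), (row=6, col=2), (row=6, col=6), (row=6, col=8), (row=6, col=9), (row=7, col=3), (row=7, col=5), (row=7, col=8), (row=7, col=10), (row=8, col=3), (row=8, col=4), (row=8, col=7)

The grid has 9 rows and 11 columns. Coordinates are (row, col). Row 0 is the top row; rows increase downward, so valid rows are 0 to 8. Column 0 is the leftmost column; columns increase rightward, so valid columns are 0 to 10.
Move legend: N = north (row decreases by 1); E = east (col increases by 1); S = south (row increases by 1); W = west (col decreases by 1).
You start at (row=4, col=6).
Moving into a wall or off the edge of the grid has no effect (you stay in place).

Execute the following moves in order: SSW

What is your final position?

Answer: Final position: (row=5, col=5)

Derivation:
Start: (row=4, col=6)
  S (south): (row=4, col=6) -> (row=5, col=6)
  S (south): blocked, stay at (row=5, col=6)
  W (west): (row=5, col=6) -> (row=5, col=5)
Final: (row=5, col=5)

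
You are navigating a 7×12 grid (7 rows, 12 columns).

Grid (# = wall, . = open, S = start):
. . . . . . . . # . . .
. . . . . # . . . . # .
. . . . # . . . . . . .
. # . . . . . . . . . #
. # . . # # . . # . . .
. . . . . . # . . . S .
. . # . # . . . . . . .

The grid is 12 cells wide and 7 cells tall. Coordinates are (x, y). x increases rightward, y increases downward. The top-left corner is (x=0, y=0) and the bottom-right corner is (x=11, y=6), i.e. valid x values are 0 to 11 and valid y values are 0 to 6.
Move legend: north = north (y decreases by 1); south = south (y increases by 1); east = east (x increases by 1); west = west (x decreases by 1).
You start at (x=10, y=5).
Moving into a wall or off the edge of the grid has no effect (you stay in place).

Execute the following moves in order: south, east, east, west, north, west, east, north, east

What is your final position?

Answer: Final position: (x=11, y=4)

Derivation:
Start: (x=10, y=5)
  south (south): (x=10, y=5) -> (x=10, y=6)
  east (east): (x=10, y=6) -> (x=11, y=6)
  east (east): blocked, stay at (x=11, y=6)
  west (west): (x=11, y=6) -> (x=10, y=6)
  north (north): (x=10, y=6) -> (x=10, y=5)
  west (west): (x=10, y=5) -> (x=9, y=5)
  east (east): (x=9, y=5) -> (x=10, y=5)
  north (north): (x=10, y=5) -> (x=10, y=4)
  east (east): (x=10, y=4) -> (x=11, y=4)
Final: (x=11, y=4)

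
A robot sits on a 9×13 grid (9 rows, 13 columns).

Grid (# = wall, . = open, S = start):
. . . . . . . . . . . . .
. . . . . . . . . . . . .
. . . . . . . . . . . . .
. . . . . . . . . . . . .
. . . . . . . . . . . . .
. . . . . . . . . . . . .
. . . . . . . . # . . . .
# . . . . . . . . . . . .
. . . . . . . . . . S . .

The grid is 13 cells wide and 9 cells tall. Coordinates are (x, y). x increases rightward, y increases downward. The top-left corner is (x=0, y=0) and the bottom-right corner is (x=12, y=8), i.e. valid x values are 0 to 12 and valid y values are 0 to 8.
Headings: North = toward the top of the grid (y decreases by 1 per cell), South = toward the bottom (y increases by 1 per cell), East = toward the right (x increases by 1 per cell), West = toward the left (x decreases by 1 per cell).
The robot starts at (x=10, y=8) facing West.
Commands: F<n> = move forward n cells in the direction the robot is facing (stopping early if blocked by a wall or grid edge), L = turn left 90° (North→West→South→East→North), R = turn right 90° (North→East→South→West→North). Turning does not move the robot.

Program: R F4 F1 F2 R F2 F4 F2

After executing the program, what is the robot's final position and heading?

Start: (x=10, y=8), facing West
  R: turn right, now facing North
  F4: move forward 4, now at (x=10, y=4)
  F1: move forward 1, now at (x=10, y=3)
  F2: move forward 2, now at (x=10, y=1)
  R: turn right, now facing East
  F2: move forward 2, now at (x=12, y=1)
  F4: move forward 0/4 (blocked), now at (x=12, y=1)
  F2: move forward 0/2 (blocked), now at (x=12, y=1)
Final: (x=12, y=1), facing East

Answer: Final position: (x=12, y=1), facing East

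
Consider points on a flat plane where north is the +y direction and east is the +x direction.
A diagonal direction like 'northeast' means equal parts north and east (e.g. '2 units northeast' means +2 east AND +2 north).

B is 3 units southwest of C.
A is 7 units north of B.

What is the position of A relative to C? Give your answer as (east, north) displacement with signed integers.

Answer: A is at (east=-3, north=4) relative to C.

Derivation:
Place C at the origin (east=0, north=0).
  B is 3 units southwest of C: delta (east=-3, north=-3); B at (east=-3, north=-3).
  A is 7 units north of B: delta (east=+0, north=+7); A at (east=-3, north=4).
Therefore A relative to C: (east=-3, north=4).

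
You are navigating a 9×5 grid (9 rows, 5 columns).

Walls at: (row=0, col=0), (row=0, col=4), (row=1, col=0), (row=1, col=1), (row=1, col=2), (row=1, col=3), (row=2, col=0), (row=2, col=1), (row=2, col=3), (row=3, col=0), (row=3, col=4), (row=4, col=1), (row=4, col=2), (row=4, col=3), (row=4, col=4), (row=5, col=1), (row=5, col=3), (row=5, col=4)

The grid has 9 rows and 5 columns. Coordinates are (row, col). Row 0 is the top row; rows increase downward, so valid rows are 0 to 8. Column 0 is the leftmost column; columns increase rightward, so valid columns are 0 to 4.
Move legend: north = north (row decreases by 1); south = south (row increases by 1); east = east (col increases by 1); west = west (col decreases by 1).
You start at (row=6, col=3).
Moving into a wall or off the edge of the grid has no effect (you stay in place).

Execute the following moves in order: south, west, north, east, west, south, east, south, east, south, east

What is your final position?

Start: (row=6, col=3)
  south (south): (row=6, col=3) -> (row=7, col=3)
  west (west): (row=7, col=3) -> (row=7, col=2)
  north (north): (row=7, col=2) -> (row=6, col=2)
  east (east): (row=6, col=2) -> (row=6, col=3)
  west (west): (row=6, col=3) -> (row=6, col=2)
  south (south): (row=6, col=2) -> (row=7, col=2)
  east (east): (row=7, col=2) -> (row=7, col=3)
  south (south): (row=7, col=3) -> (row=8, col=3)
  east (east): (row=8, col=3) -> (row=8, col=4)
  south (south): blocked, stay at (row=8, col=4)
  east (east): blocked, stay at (row=8, col=4)
Final: (row=8, col=4)

Answer: Final position: (row=8, col=4)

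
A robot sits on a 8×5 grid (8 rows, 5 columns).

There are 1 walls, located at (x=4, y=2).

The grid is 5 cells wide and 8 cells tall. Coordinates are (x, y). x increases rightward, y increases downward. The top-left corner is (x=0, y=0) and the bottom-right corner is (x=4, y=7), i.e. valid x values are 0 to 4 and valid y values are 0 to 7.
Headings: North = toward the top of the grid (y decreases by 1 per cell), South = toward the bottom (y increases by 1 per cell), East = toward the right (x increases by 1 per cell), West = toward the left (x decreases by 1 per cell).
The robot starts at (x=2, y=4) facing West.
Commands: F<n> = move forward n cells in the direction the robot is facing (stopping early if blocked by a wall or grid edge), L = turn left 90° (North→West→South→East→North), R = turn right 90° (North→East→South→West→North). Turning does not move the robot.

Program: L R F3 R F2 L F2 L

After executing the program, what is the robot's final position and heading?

Start: (x=2, y=4), facing West
  L: turn left, now facing South
  R: turn right, now facing West
  F3: move forward 2/3 (blocked), now at (x=0, y=4)
  R: turn right, now facing North
  F2: move forward 2, now at (x=0, y=2)
  L: turn left, now facing West
  F2: move forward 0/2 (blocked), now at (x=0, y=2)
  L: turn left, now facing South
Final: (x=0, y=2), facing South

Answer: Final position: (x=0, y=2), facing South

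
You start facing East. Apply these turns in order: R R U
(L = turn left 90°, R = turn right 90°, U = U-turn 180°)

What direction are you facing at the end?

Answer: Final heading: East

Derivation:
Start: East
  R (right (90° clockwise)) -> South
  R (right (90° clockwise)) -> West
  U (U-turn (180°)) -> East
Final: East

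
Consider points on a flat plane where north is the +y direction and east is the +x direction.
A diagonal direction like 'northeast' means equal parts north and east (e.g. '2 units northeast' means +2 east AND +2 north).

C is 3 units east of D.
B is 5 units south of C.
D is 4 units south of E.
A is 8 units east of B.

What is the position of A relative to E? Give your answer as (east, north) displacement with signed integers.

Answer: A is at (east=11, north=-9) relative to E.

Derivation:
Place E at the origin (east=0, north=0).
  D is 4 units south of E: delta (east=+0, north=-4); D at (east=0, north=-4).
  C is 3 units east of D: delta (east=+3, north=+0); C at (east=3, north=-4).
  B is 5 units south of C: delta (east=+0, north=-5); B at (east=3, north=-9).
  A is 8 units east of B: delta (east=+8, north=+0); A at (east=11, north=-9).
Therefore A relative to E: (east=11, north=-9).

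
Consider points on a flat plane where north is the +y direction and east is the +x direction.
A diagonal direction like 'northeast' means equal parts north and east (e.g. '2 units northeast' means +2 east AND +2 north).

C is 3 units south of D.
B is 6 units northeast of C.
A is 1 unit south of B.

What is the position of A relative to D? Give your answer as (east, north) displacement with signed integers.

Answer: A is at (east=6, north=2) relative to D.

Derivation:
Place D at the origin (east=0, north=0).
  C is 3 units south of D: delta (east=+0, north=-3); C at (east=0, north=-3).
  B is 6 units northeast of C: delta (east=+6, north=+6); B at (east=6, north=3).
  A is 1 unit south of B: delta (east=+0, north=-1); A at (east=6, north=2).
Therefore A relative to D: (east=6, north=2).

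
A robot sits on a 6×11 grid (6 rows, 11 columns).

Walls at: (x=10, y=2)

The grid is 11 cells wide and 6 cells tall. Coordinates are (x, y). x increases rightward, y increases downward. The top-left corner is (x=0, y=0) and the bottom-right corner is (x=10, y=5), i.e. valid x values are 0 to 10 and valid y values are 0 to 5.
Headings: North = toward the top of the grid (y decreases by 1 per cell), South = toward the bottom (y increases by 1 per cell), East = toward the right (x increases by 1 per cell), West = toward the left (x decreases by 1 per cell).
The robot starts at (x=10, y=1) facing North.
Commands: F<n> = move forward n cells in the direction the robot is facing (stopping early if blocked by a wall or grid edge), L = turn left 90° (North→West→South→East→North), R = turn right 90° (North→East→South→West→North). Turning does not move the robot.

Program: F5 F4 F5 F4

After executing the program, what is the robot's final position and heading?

Start: (x=10, y=1), facing North
  F5: move forward 1/5 (blocked), now at (x=10, y=0)
  F4: move forward 0/4 (blocked), now at (x=10, y=0)
  F5: move forward 0/5 (blocked), now at (x=10, y=0)
  F4: move forward 0/4 (blocked), now at (x=10, y=0)
Final: (x=10, y=0), facing North

Answer: Final position: (x=10, y=0), facing North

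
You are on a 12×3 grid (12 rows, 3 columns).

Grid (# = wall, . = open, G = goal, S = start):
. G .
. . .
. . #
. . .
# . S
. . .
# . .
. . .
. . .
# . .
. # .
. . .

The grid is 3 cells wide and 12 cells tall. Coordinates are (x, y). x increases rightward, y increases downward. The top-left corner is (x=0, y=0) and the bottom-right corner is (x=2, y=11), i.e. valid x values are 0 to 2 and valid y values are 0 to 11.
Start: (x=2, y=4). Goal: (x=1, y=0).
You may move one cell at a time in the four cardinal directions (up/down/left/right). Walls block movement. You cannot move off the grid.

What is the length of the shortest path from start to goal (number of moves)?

BFS from (x=2, y=4) until reaching (x=1, y=0):
  Distance 0: (x=2, y=4)
  Distance 1: (x=2, y=3), (x=1, y=4), (x=2, y=5)
  Distance 2: (x=1, y=3), (x=1, y=5), (x=2, y=6)
  Distance 3: (x=1, y=2), (x=0, y=3), (x=0, y=5), (x=1, y=6), (x=2, y=7)
  Distance 4: (x=1, y=1), (x=0, y=2), (x=1, y=7), (x=2, y=8)
  Distance 5: (x=1, y=0), (x=0, y=1), (x=2, y=1), (x=0, y=7), (x=1, y=8), (x=2, y=9)  <- goal reached here
One shortest path (5 moves): (x=2, y=4) -> (x=1, y=4) -> (x=1, y=3) -> (x=1, y=2) -> (x=1, y=1) -> (x=1, y=0)

Answer: Shortest path length: 5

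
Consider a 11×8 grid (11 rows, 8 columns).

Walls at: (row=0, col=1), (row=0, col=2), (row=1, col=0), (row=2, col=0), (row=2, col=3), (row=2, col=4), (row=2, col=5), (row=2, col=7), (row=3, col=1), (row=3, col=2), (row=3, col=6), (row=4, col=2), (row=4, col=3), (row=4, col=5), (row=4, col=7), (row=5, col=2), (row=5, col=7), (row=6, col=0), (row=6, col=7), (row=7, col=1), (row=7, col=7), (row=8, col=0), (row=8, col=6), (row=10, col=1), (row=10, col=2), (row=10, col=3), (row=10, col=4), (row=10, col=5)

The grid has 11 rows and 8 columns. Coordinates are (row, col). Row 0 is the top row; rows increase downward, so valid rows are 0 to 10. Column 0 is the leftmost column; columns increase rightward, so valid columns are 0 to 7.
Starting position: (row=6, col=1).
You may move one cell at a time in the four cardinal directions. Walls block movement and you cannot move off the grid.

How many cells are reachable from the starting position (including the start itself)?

Answer: Reachable cells: 42

Derivation:
BFS flood-fill from (row=6, col=1):
  Distance 0: (row=6, col=1)
  Distance 1: (row=5, col=1), (row=6, col=2)
  Distance 2: (row=4, col=1), (row=5, col=0), (row=6, col=3), (row=7, col=2)
  Distance 3: (row=4, col=0), (row=5, col=3), (row=6, col=4), (row=7, col=3), (row=8, col=2)
  Distance 4: (row=3, col=0), (row=5, col=4), (row=6, col=5), (row=7, col=4), (row=8, col=1), (row=8, col=3), (row=9, col=2)
  Distance 5: (row=4, col=4), (row=5, col=5), (row=6, col=6), (row=7, col=5), (row=8, col=4), (row=9, col=1), (row=9, col=3)
  Distance 6: (row=3, col=4), (row=5, col=6), (row=7, col=6), (row=8, col=5), (row=9, col=0), (row=9, col=4)
  Distance 7: (row=3, col=3), (row=3, col=5), (row=4, col=6), (row=9, col=5), (row=10, col=0)
  Distance 8: (row=9, col=6)
  Distance 9: (row=9, col=7), (row=10, col=6)
  Distance 10: (row=8, col=7), (row=10, col=7)
Total reachable: 42 (grid has 60 open cells total)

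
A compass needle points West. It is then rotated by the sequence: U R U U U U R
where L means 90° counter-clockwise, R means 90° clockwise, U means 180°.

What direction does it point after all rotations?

Answer: Final heading: West

Derivation:
Start: West
  U (U-turn (180°)) -> East
  R (right (90° clockwise)) -> South
  U (U-turn (180°)) -> North
  U (U-turn (180°)) -> South
  U (U-turn (180°)) -> North
  U (U-turn (180°)) -> South
  R (right (90° clockwise)) -> West
Final: West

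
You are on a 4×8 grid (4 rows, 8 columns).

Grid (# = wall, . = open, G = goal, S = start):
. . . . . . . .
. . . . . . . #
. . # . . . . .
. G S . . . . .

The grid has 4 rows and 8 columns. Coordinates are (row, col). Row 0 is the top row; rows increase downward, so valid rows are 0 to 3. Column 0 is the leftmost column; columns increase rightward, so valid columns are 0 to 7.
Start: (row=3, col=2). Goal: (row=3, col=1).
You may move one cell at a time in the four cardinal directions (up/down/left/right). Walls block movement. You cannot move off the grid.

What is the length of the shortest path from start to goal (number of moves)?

BFS from (row=3, col=2) until reaching (row=3, col=1):
  Distance 0: (row=3, col=2)
  Distance 1: (row=3, col=1), (row=3, col=3)  <- goal reached here
One shortest path (1 moves): (row=3, col=2) -> (row=3, col=1)

Answer: Shortest path length: 1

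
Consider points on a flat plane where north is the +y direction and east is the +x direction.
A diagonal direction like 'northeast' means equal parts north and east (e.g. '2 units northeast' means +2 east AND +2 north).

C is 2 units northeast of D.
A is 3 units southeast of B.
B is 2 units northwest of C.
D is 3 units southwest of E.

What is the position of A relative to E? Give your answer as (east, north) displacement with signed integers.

Answer: A is at (east=0, north=-2) relative to E.

Derivation:
Place E at the origin (east=0, north=0).
  D is 3 units southwest of E: delta (east=-3, north=-3); D at (east=-3, north=-3).
  C is 2 units northeast of D: delta (east=+2, north=+2); C at (east=-1, north=-1).
  B is 2 units northwest of C: delta (east=-2, north=+2); B at (east=-3, north=1).
  A is 3 units southeast of B: delta (east=+3, north=-3); A at (east=0, north=-2).
Therefore A relative to E: (east=0, north=-2).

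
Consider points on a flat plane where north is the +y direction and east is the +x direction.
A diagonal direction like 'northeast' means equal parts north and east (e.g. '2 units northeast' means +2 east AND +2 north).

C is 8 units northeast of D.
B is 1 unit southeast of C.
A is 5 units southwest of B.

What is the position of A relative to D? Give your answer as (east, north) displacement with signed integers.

Place D at the origin (east=0, north=0).
  C is 8 units northeast of D: delta (east=+8, north=+8); C at (east=8, north=8).
  B is 1 unit southeast of C: delta (east=+1, north=-1); B at (east=9, north=7).
  A is 5 units southwest of B: delta (east=-5, north=-5); A at (east=4, north=2).
Therefore A relative to D: (east=4, north=2).

Answer: A is at (east=4, north=2) relative to D.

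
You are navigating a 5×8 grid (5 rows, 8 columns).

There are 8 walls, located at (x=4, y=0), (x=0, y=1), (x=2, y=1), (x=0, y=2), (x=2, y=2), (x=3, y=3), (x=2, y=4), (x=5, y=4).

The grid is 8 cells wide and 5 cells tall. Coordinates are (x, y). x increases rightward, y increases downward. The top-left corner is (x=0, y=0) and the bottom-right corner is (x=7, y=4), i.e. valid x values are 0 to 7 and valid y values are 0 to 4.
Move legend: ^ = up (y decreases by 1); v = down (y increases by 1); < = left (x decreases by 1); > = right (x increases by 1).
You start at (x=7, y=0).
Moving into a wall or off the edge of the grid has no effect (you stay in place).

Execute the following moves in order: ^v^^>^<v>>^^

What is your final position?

Start: (x=7, y=0)
  ^ (up): blocked, stay at (x=7, y=0)
  v (down): (x=7, y=0) -> (x=7, y=1)
  ^ (up): (x=7, y=1) -> (x=7, y=0)
  ^ (up): blocked, stay at (x=7, y=0)
  > (right): blocked, stay at (x=7, y=0)
  ^ (up): blocked, stay at (x=7, y=0)
  < (left): (x=7, y=0) -> (x=6, y=0)
  v (down): (x=6, y=0) -> (x=6, y=1)
  > (right): (x=6, y=1) -> (x=7, y=1)
  > (right): blocked, stay at (x=7, y=1)
  ^ (up): (x=7, y=1) -> (x=7, y=0)
  ^ (up): blocked, stay at (x=7, y=0)
Final: (x=7, y=0)

Answer: Final position: (x=7, y=0)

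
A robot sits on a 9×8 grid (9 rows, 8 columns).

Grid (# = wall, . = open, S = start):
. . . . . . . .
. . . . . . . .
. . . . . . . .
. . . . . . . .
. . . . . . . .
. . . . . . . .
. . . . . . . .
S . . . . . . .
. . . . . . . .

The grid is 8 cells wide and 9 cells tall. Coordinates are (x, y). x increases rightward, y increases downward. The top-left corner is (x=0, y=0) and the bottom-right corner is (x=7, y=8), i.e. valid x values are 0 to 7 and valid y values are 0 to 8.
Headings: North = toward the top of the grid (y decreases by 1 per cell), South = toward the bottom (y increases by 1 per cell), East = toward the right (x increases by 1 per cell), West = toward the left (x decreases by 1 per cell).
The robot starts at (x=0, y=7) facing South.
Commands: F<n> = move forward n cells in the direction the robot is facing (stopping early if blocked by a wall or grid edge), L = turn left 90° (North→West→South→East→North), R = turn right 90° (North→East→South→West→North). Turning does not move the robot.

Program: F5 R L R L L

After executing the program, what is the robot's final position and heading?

Answer: Final position: (x=0, y=8), facing East

Derivation:
Start: (x=0, y=7), facing South
  F5: move forward 1/5 (blocked), now at (x=0, y=8)
  R: turn right, now facing West
  L: turn left, now facing South
  R: turn right, now facing West
  L: turn left, now facing South
  L: turn left, now facing East
Final: (x=0, y=8), facing East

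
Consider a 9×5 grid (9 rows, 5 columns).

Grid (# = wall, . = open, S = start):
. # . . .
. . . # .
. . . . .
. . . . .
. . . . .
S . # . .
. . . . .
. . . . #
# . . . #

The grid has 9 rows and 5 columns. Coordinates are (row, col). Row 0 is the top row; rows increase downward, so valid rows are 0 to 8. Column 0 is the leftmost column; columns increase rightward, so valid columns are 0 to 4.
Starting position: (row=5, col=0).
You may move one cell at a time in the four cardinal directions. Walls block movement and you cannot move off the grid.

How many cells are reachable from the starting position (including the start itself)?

Answer: Reachable cells: 39

Derivation:
BFS flood-fill from (row=5, col=0):
  Distance 0: (row=5, col=0)
  Distance 1: (row=4, col=0), (row=5, col=1), (row=6, col=0)
  Distance 2: (row=3, col=0), (row=4, col=1), (row=6, col=1), (row=7, col=0)
  Distance 3: (row=2, col=0), (row=3, col=1), (row=4, col=2), (row=6, col=2), (row=7, col=1)
  Distance 4: (row=1, col=0), (row=2, col=1), (row=3, col=2), (row=4, col=3), (row=6, col=3), (row=7, col=2), (row=8, col=1)
  Distance 5: (row=0, col=0), (row=1, col=1), (row=2, col=2), (row=3, col=3), (row=4, col=4), (row=5, col=3), (row=6, col=4), (row=7, col=3), (row=8, col=2)
  Distance 6: (row=1, col=2), (row=2, col=3), (row=3, col=4), (row=5, col=4), (row=8, col=3)
  Distance 7: (row=0, col=2), (row=2, col=4)
  Distance 8: (row=0, col=3), (row=1, col=4)
  Distance 9: (row=0, col=4)
Total reachable: 39 (grid has 39 open cells total)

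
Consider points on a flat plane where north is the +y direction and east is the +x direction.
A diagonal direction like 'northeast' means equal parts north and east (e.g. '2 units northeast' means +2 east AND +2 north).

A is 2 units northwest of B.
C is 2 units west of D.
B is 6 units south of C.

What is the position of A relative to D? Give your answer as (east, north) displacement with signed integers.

Place D at the origin (east=0, north=0).
  C is 2 units west of D: delta (east=-2, north=+0); C at (east=-2, north=0).
  B is 6 units south of C: delta (east=+0, north=-6); B at (east=-2, north=-6).
  A is 2 units northwest of B: delta (east=-2, north=+2); A at (east=-4, north=-4).
Therefore A relative to D: (east=-4, north=-4).

Answer: A is at (east=-4, north=-4) relative to D.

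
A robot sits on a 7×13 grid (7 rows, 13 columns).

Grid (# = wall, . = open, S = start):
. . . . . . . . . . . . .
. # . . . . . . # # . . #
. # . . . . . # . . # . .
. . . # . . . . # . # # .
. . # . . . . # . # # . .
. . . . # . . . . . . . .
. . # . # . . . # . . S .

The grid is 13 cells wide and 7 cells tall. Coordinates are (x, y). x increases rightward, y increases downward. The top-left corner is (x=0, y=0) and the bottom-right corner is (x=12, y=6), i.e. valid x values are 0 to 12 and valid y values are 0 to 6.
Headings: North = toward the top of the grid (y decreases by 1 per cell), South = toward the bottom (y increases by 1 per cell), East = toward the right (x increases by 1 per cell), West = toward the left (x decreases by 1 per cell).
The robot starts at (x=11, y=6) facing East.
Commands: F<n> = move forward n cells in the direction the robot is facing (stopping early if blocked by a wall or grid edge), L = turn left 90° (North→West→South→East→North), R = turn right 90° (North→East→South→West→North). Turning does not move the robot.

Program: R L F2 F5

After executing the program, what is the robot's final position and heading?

Answer: Final position: (x=12, y=6), facing East

Derivation:
Start: (x=11, y=6), facing East
  R: turn right, now facing South
  L: turn left, now facing East
  F2: move forward 1/2 (blocked), now at (x=12, y=6)
  F5: move forward 0/5 (blocked), now at (x=12, y=6)
Final: (x=12, y=6), facing East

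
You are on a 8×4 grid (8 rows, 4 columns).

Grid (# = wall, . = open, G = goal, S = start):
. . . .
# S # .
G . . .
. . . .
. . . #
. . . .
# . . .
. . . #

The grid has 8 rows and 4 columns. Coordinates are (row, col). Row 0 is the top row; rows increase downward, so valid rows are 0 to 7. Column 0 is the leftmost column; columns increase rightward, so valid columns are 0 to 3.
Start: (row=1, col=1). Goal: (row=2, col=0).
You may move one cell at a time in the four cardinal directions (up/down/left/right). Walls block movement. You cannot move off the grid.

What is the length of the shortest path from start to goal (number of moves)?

Answer: Shortest path length: 2

Derivation:
BFS from (row=1, col=1) until reaching (row=2, col=0):
  Distance 0: (row=1, col=1)
  Distance 1: (row=0, col=1), (row=2, col=1)
  Distance 2: (row=0, col=0), (row=0, col=2), (row=2, col=0), (row=2, col=2), (row=3, col=1)  <- goal reached here
One shortest path (2 moves): (row=1, col=1) -> (row=2, col=1) -> (row=2, col=0)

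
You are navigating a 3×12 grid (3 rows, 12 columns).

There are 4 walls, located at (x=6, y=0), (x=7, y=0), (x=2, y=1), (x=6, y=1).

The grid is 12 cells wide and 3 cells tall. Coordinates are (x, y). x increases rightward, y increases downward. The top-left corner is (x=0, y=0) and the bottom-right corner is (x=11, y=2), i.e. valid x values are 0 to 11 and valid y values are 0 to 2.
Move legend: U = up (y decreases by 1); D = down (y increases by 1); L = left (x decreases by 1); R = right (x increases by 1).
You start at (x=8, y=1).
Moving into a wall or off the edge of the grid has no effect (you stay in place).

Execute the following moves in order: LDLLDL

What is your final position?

Start: (x=8, y=1)
  L (left): (x=8, y=1) -> (x=7, y=1)
  D (down): (x=7, y=1) -> (x=7, y=2)
  L (left): (x=7, y=2) -> (x=6, y=2)
  L (left): (x=6, y=2) -> (x=5, y=2)
  D (down): blocked, stay at (x=5, y=2)
  L (left): (x=5, y=2) -> (x=4, y=2)
Final: (x=4, y=2)

Answer: Final position: (x=4, y=2)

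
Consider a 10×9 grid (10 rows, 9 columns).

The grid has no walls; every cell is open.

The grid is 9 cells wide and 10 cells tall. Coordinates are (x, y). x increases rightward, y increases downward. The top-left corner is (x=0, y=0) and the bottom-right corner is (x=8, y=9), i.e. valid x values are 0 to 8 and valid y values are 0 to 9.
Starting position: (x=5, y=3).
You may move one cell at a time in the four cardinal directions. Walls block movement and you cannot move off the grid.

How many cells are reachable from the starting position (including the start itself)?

Answer: Reachable cells: 90

Derivation:
BFS flood-fill from (x=5, y=3):
  Distance 0: (x=5, y=3)
  Distance 1: (x=5, y=2), (x=4, y=3), (x=6, y=3), (x=5, y=4)
  Distance 2: (x=5, y=1), (x=4, y=2), (x=6, y=2), (x=3, y=3), (x=7, y=3), (x=4, y=4), (x=6, y=4), (x=5, y=5)
  Distance 3: (x=5, y=0), (x=4, y=1), (x=6, y=1), (x=3, y=2), (x=7, y=2), (x=2, y=3), (x=8, y=3), (x=3, y=4), (x=7, y=4), (x=4, y=5), (x=6, y=5), (x=5, y=6)
  Distance 4: (x=4, y=0), (x=6, y=0), (x=3, y=1), (x=7, y=1), (x=2, y=2), (x=8, y=2), (x=1, y=3), (x=2, y=4), (x=8, y=4), (x=3, y=5), (x=7, y=5), (x=4, y=6), (x=6, y=6), (x=5, y=7)
  Distance 5: (x=3, y=0), (x=7, y=0), (x=2, y=1), (x=8, y=1), (x=1, y=2), (x=0, y=3), (x=1, y=4), (x=2, y=5), (x=8, y=5), (x=3, y=6), (x=7, y=6), (x=4, y=7), (x=6, y=7), (x=5, y=8)
  Distance 6: (x=2, y=0), (x=8, y=0), (x=1, y=1), (x=0, y=2), (x=0, y=4), (x=1, y=5), (x=2, y=6), (x=8, y=6), (x=3, y=7), (x=7, y=7), (x=4, y=8), (x=6, y=8), (x=5, y=9)
  Distance 7: (x=1, y=0), (x=0, y=1), (x=0, y=5), (x=1, y=6), (x=2, y=7), (x=8, y=7), (x=3, y=8), (x=7, y=8), (x=4, y=9), (x=6, y=9)
  Distance 8: (x=0, y=0), (x=0, y=6), (x=1, y=7), (x=2, y=8), (x=8, y=8), (x=3, y=9), (x=7, y=9)
  Distance 9: (x=0, y=7), (x=1, y=8), (x=2, y=9), (x=8, y=9)
  Distance 10: (x=0, y=8), (x=1, y=9)
  Distance 11: (x=0, y=9)
Total reachable: 90 (grid has 90 open cells total)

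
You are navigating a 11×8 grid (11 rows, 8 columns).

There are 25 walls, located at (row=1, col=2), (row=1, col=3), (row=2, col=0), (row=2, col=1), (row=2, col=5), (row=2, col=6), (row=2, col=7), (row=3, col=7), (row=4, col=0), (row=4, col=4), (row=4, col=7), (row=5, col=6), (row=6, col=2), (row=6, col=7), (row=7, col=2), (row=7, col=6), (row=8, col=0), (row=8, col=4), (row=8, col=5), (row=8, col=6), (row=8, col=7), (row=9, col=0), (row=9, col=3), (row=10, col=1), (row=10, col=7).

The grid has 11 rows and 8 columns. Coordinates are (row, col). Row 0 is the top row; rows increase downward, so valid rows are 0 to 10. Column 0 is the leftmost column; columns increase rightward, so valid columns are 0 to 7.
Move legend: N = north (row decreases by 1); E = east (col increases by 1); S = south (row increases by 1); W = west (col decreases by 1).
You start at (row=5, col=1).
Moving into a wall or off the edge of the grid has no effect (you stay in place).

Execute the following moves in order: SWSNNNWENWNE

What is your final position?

Start: (row=5, col=1)
  S (south): (row=5, col=1) -> (row=6, col=1)
  W (west): (row=6, col=1) -> (row=6, col=0)
  S (south): (row=6, col=0) -> (row=7, col=0)
  N (north): (row=7, col=0) -> (row=6, col=0)
  N (north): (row=6, col=0) -> (row=5, col=0)
  N (north): blocked, stay at (row=5, col=0)
  W (west): blocked, stay at (row=5, col=0)
  E (east): (row=5, col=0) -> (row=5, col=1)
  N (north): (row=5, col=1) -> (row=4, col=1)
  W (west): blocked, stay at (row=4, col=1)
  N (north): (row=4, col=1) -> (row=3, col=1)
  E (east): (row=3, col=1) -> (row=3, col=2)
Final: (row=3, col=2)

Answer: Final position: (row=3, col=2)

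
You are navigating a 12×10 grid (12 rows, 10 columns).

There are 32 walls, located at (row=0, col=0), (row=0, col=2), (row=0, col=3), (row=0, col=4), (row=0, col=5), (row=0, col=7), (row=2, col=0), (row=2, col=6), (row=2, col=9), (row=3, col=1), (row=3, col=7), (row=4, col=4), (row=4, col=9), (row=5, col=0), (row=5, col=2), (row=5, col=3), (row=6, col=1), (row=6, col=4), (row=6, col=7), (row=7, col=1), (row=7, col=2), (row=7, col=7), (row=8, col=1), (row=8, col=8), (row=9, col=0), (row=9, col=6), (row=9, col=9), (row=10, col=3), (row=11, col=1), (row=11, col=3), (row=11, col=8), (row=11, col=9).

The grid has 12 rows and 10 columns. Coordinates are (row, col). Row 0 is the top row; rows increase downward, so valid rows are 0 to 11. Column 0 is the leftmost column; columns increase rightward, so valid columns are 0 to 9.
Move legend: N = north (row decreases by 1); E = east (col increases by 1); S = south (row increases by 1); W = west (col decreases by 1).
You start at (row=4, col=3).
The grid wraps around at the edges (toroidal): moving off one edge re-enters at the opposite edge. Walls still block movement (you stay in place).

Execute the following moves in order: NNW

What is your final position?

Answer: Final position: (row=2, col=2)

Derivation:
Start: (row=4, col=3)
  N (north): (row=4, col=3) -> (row=3, col=3)
  N (north): (row=3, col=3) -> (row=2, col=3)
  W (west): (row=2, col=3) -> (row=2, col=2)
Final: (row=2, col=2)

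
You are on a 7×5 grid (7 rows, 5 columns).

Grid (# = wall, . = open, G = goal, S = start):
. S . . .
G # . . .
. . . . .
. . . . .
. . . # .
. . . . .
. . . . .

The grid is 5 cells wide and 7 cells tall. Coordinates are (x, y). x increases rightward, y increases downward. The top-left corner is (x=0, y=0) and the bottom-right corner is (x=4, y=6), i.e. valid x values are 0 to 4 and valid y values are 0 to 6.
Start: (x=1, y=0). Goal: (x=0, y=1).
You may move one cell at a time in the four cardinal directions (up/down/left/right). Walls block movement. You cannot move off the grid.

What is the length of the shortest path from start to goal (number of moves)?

BFS from (x=1, y=0) until reaching (x=0, y=1):
  Distance 0: (x=1, y=0)
  Distance 1: (x=0, y=0), (x=2, y=0)
  Distance 2: (x=3, y=0), (x=0, y=1), (x=2, y=1)  <- goal reached here
One shortest path (2 moves): (x=1, y=0) -> (x=0, y=0) -> (x=0, y=1)

Answer: Shortest path length: 2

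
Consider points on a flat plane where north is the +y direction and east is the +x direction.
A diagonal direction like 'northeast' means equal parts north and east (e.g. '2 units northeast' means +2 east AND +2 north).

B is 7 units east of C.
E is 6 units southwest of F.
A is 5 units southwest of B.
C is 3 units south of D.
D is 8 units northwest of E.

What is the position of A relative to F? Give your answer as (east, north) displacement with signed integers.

Answer: A is at (east=-12, north=-6) relative to F.

Derivation:
Place F at the origin (east=0, north=0).
  E is 6 units southwest of F: delta (east=-6, north=-6); E at (east=-6, north=-6).
  D is 8 units northwest of E: delta (east=-8, north=+8); D at (east=-14, north=2).
  C is 3 units south of D: delta (east=+0, north=-3); C at (east=-14, north=-1).
  B is 7 units east of C: delta (east=+7, north=+0); B at (east=-7, north=-1).
  A is 5 units southwest of B: delta (east=-5, north=-5); A at (east=-12, north=-6).
Therefore A relative to F: (east=-12, north=-6).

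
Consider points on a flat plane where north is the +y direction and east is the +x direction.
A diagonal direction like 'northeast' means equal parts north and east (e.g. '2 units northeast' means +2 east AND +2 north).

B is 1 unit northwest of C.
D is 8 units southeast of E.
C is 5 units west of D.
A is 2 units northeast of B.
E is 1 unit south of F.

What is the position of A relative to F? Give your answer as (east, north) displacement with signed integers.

Answer: A is at (east=4, north=-6) relative to F.

Derivation:
Place F at the origin (east=0, north=0).
  E is 1 unit south of F: delta (east=+0, north=-1); E at (east=0, north=-1).
  D is 8 units southeast of E: delta (east=+8, north=-8); D at (east=8, north=-9).
  C is 5 units west of D: delta (east=-5, north=+0); C at (east=3, north=-9).
  B is 1 unit northwest of C: delta (east=-1, north=+1); B at (east=2, north=-8).
  A is 2 units northeast of B: delta (east=+2, north=+2); A at (east=4, north=-6).
Therefore A relative to F: (east=4, north=-6).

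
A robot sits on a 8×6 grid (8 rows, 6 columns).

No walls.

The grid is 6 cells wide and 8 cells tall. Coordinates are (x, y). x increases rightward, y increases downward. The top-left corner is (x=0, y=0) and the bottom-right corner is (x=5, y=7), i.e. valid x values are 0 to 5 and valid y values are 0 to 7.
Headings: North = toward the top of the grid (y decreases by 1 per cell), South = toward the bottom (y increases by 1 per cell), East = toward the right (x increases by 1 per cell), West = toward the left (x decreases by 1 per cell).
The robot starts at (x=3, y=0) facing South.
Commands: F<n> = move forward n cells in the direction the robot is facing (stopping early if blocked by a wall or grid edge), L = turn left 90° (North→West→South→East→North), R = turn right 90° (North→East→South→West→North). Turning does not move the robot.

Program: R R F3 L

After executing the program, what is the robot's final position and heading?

Answer: Final position: (x=3, y=0), facing West

Derivation:
Start: (x=3, y=0), facing South
  R: turn right, now facing West
  R: turn right, now facing North
  F3: move forward 0/3 (blocked), now at (x=3, y=0)
  L: turn left, now facing West
Final: (x=3, y=0), facing West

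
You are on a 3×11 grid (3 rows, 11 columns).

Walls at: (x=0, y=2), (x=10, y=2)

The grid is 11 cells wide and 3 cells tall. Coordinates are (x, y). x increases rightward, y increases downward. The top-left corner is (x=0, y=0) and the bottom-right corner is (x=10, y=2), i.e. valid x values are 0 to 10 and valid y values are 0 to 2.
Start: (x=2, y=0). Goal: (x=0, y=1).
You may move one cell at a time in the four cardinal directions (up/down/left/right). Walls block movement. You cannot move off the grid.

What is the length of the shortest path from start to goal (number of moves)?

BFS from (x=2, y=0) until reaching (x=0, y=1):
  Distance 0: (x=2, y=0)
  Distance 1: (x=1, y=0), (x=3, y=0), (x=2, y=1)
  Distance 2: (x=0, y=0), (x=4, y=0), (x=1, y=1), (x=3, y=1), (x=2, y=2)
  Distance 3: (x=5, y=0), (x=0, y=1), (x=4, y=1), (x=1, y=2), (x=3, y=2)  <- goal reached here
One shortest path (3 moves): (x=2, y=0) -> (x=1, y=0) -> (x=0, y=0) -> (x=0, y=1)

Answer: Shortest path length: 3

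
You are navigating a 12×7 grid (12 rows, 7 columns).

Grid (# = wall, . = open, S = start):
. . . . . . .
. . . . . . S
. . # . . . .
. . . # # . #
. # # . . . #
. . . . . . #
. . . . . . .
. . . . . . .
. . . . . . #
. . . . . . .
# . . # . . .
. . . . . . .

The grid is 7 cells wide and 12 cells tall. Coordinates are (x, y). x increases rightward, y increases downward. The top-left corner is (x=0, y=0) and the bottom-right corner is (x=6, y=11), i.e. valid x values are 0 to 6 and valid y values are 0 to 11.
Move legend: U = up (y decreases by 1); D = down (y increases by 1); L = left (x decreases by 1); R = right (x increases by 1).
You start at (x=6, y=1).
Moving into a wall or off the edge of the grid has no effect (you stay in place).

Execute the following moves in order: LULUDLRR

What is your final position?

Answer: Final position: (x=5, y=1)

Derivation:
Start: (x=6, y=1)
  L (left): (x=6, y=1) -> (x=5, y=1)
  U (up): (x=5, y=1) -> (x=5, y=0)
  L (left): (x=5, y=0) -> (x=4, y=0)
  U (up): blocked, stay at (x=4, y=0)
  D (down): (x=4, y=0) -> (x=4, y=1)
  L (left): (x=4, y=1) -> (x=3, y=1)
  R (right): (x=3, y=1) -> (x=4, y=1)
  R (right): (x=4, y=1) -> (x=5, y=1)
Final: (x=5, y=1)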